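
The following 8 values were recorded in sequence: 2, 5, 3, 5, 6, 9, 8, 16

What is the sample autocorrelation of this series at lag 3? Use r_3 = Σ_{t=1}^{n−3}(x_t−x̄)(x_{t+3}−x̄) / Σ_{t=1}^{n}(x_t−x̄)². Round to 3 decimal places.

Mean x̄ = (2 + 5 + 3 + 5 + 6 + 9 + 8 + 16)/8 = 6.7500
Deviations from mean: -4.7500, -1.7500, -3.7500, -1.7500, -0.7500, 2.2500, 1.2500, 9.2500
Numerator Σ_{t=1}^{5}(x_t−x̄)(x_{t+3}−x̄) = -7.9375
Denominator Σ(x_t−x̄)² = 135.5000
r_3 = -7.9375 / 135.5000 = -0.059

-0.059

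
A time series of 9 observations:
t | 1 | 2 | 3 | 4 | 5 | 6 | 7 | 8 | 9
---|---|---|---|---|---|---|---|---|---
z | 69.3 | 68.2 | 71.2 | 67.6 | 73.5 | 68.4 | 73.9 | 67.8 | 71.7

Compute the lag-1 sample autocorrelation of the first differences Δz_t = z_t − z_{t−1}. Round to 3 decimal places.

-0.909

First differences Δz: -1.1, 3.0, -3.6, 5.9, -5.1, 5.5, -6.1, 3.9
Mean of differences = 0.3000
Numerator Σ(Δz_t−Δz̄)(Δz_{t+1}−Δz̄) = -150.7900
Denominator Σ(Δz_t−Δz̄)² = 165.9400
r_1(Δz) = -150.7900 / 165.9400 = -0.909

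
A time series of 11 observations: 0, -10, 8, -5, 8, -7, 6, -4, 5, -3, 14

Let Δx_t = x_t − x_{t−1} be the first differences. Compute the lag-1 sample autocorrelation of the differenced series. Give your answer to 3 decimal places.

First differences Δx: -10, 18, -13, 13, -15, 13, -10, 9, -8, 17
Mean of differences = 1.4000
Numerator Σ(Δx_t−Δx̄)(Δx_{t+1}−Δx̄) = -1412.7600
Denominator Σ(Δx_t−Δx̄)² = 1670.4000
r_1(Δx) = -1412.7600 / 1670.4000 = -0.846

-0.846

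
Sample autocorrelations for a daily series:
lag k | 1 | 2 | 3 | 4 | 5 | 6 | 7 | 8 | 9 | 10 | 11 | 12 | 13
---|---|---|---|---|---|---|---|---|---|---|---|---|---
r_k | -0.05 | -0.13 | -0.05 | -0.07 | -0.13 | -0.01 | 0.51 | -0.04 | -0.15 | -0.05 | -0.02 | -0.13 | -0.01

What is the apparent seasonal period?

The largest autocorrelation is r_7 = 0.51; the remaining lags stay at or below -0.01.
The dominant spike at lag 7 indicates a seasonal period of 7.

7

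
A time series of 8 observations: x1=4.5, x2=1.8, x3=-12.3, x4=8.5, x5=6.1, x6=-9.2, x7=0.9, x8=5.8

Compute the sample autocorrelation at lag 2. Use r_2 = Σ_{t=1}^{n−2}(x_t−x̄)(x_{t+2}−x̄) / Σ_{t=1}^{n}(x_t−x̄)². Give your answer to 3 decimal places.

-0.595

Mean x̄ = (4.5 + 1.8 − 12.3 + 8.5 + 6.1 − 9.2 + 0.9 + 5.8)/8 = 0.7625
Deviations from mean: 3.7375, 1.0375, -13.0625, 7.7375, 5.3375, -9.9625, 0.1375, 5.0375
Numerator Σ_{t=1}^{6}(x_t−x̄)(x_{t+2}−x̄) = -237.0516
Denominator Σ(x_t−x̄)² = 398.6788
r_2 = -237.0516 / 398.6788 = -0.595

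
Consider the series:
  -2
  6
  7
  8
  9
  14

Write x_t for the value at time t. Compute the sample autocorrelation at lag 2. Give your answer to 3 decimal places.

Mean x̄ = (-2 + 6 + 7 + 8 + 9 + 14)/6 = 7.0000
Σ(x_t−x̄)(x_{t+2}−x̄) = (0.0000) + (-1.0000) + (0.0000) + (7.0000) = 6.0000
Denominator Σ(x_t−x̄)² = 136.0000
r_2 = 6.0000 / 136.0000 = 0.044

0.044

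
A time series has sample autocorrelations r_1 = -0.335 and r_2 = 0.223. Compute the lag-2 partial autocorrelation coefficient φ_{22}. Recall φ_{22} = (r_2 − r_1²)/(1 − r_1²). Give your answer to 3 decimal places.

0.125

φ_{22} = (r_2 − r_1²) / (1 − r_1²)
r_1² = (-0.335)² = 0.112225
Numerator = 0.223 − 0.1122 = 0.1108; denominator = 1 − 0.1122 = 0.8878
φ_{22} = 0.1108 / 0.8878 = 0.125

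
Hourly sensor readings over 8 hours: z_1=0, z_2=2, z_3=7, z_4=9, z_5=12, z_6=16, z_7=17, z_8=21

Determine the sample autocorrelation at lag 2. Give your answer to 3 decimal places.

0.271

Mean z̄ = (0 + 2 + 7 + 9 + 12 + 16 + 17 + 21)/8 = 10.5000
Deviations from mean: -10.5000, -8.5000, -3.5000, -1.5000, 1.5000, 5.5000, 6.5000, 10.5000
Σ(z_t−z̄)(z_{t+2}−z̄) = (36.7500) + (12.7500) + (-5.2500) + (-8.2500) + (9.7500) + (57.7500) = 103.5000
Denominator Σ(z_t−z̄)² = 382.0000
r_2 = 103.5000 / 382.0000 = 0.271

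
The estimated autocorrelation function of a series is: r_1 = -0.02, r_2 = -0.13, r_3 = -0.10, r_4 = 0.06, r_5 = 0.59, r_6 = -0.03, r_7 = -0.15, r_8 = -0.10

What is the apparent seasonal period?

5

The largest autocorrelation is r_5 = 0.59; the remaining lags stay at or below 0.06.
The dominant spike at lag 5 indicates a seasonal period of 5.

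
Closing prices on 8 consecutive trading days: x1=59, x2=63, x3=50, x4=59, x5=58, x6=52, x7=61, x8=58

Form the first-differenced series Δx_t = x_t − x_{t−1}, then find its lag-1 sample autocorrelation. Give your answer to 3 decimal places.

First differences Δx: 4, -13, 9, -1, -6, 9, -3
Mean of differences = -0.1429
Numerator Σ(Δx_t−Δx̄)(Δx_{t+1}−Δx̄) = -253.3061
Denominator Σ(Δx_t−Δx̄)² = 392.8571
r_1(Δx) = -253.3061 / 392.8571 = -0.645

-0.645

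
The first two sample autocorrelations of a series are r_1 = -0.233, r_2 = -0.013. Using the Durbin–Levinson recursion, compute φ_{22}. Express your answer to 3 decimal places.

-0.071

φ_{22} = (r_2 − r_1²) / (1 − r_1²)
r_1² = (-0.233)² = 0.054289
Numerator = -0.013 − 0.0543 = -0.0673; denominator = 1 − 0.0543 = 0.9457
φ_{22} = -0.0673 / 0.9457 = -0.071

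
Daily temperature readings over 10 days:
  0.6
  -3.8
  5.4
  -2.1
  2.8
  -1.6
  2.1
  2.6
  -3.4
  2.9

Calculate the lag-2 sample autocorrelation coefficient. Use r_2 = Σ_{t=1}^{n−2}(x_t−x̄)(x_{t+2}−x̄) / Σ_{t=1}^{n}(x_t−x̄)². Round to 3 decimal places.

0.301

Mean x̄ = (0.6 − 3.8 + 5.4 − 2.1 + 2.8 − 1.6 + 2.1 + 2.6 − 3.4 + 2.9)/10 = 0.5500
Numerator Σ_{t=1}^{8}(x_t−x̄)(x_{t+2}−x̄) = 26.1550
Denominator Σ(x_t−x̄)² = 86.8850
r_2 = 26.1550 / 86.8850 = 0.301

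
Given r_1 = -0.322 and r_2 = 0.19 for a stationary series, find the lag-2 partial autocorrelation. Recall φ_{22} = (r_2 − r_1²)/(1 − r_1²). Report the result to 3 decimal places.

0.096

φ_{22} = (r_2 − r_1²) / (1 − r_1²)
r_1² = (-0.322)² = 0.103684
Numerator = 0.19 − 0.1037 = 0.0863; denominator = 1 − 0.1037 = 0.8963
φ_{22} = 0.0863 / 0.8963 = 0.096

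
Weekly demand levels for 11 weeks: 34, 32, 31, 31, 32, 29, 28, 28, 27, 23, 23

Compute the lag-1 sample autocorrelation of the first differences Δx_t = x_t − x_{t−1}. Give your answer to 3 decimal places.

-0.244

First differences Δx: -2, -1, 0, 1, -3, -1, 0, -1, -4, 0
Mean of differences = -1.1000
Numerator Σ(Δx_t−Δx̄)(Δx_{t+1}−Δx̄) = -5.1100
Denominator Σ(Δx_t−Δx̄)² = 20.9000
r_1(Δx) = -5.1100 / 20.9000 = -0.244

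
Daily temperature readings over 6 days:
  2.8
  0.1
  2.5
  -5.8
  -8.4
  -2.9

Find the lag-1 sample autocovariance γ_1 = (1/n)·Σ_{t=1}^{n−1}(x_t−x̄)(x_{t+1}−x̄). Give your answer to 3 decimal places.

5.448

Mean x̄ = (2.8 + 0.1 + 2.5 − 5.8 − 8.4 − 2.9)/6 = -1.9500
Deviations: 4.7500, 2.0500, 4.4500, -3.8500, -6.4500, -0.9500
Σ_{t=1}^{5}(x_t−x̄)(x_{t+1}−x̄) = 32.6875
γ_1 = 32.6875 / 6 = 5.448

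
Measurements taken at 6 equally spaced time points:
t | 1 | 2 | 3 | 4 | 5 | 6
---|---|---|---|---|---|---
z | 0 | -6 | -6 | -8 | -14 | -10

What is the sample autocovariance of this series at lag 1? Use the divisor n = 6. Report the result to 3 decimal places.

5.481

Mean z̄ = (0 − 6 − 6 − 8 − 14 − 10)/6 = -7.3333
Σ_{t=1}^{5}(z_t−z̄)(z_{t+1}−z̄) = 32.8889
γ_1 = 32.8889 / 6 = 5.481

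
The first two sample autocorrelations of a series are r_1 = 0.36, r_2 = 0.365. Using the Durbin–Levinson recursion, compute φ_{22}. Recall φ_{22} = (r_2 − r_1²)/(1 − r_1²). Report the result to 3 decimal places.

0.270

φ_{22} = (r_2 − r_1²) / (1 − r_1²)
r_1² = (0.36)² = 0.1296
Numerator = 0.365 − 0.1296 = 0.2354; denominator = 1 − 0.1296 = 0.8704
φ_{22} = 0.2354 / 0.8704 = 0.270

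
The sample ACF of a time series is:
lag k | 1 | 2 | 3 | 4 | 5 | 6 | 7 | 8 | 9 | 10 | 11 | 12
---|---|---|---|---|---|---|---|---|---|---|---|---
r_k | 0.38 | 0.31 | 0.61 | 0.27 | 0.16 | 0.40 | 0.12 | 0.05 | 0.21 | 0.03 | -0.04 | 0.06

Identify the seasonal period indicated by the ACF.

3

The largest autocorrelation is r_3 = 0.61, with a weaker echo at lag 6 (0.40); the remaining lags stay at or below 0.38. The elevated value at lag 1 (0.38), dropping to 0.31 at lag 2, reflects decaying short-term dependence rather than seasonality.
The dominant spike at lag 3 indicates a seasonal period of 3.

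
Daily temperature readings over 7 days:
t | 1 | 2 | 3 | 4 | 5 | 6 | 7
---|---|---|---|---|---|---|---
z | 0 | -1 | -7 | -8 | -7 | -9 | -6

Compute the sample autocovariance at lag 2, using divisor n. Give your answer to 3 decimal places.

-1.052

Mean z̄ = (0 − 1 − 7 − 8 − 7 − 9 − 6)/7 = -5.4286
Σ_{t=1}^{5}(z_t−z̄)(z_{t+2}−z̄) = -7.3673
γ_2 = -7.3673 / 7 = -1.052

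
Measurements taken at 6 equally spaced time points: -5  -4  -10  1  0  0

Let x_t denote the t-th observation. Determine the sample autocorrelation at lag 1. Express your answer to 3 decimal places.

0.023

Mean x̄ = (-5 − 4 − 10 + 1 + 0 + 0)/6 = -3.0000
Deviations from mean: -2.0000, -1.0000, -7.0000, 4.0000, 3.0000, 3.0000
Σ(x_t−x̄)(x_{t+1}−x̄) = (2.0000) + (7.0000) + (-28.0000) + (12.0000) + (9.0000) = 2.0000
Denominator Σ(x_t−x̄)² = 88.0000
r_1 = 2.0000 / 88.0000 = 0.023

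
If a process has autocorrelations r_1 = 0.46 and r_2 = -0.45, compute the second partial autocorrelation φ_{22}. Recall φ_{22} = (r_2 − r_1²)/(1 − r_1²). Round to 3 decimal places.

-0.839

φ_{22} = (r_2 − r_1²) / (1 − r_1²)
r_1² = (0.46)² = 0.2116
Numerator = -0.45 − 0.2116 = -0.6616; denominator = 1 − 0.2116 = 0.7884
φ_{22} = -0.6616 / 0.7884 = -0.839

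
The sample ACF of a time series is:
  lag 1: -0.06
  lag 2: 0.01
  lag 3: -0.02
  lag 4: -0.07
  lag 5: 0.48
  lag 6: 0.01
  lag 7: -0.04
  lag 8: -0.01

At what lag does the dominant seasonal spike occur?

5

The largest autocorrelation is r_5 = 0.48; the remaining lags stay at or below 0.01.
The dominant spike at lag 5 indicates a seasonal period of 5.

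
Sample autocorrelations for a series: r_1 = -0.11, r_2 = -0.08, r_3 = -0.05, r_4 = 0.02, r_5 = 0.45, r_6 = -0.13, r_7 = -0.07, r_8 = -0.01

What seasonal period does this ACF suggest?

The largest autocorrelation is r_5 = 0.45; the remaining lags stay at or below 0.02.
The dominant spike at lag 5 indicates a seasonal period of 5.

5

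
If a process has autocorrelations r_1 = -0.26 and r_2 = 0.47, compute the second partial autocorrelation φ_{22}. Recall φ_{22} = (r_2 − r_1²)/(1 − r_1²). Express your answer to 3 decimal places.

φ_{22} = (r_2 − r_1²) / (1 − r_1²)
r_1² = (-0.26)² = 0.0676
Numerator = 0.47 − 0.0676 = 0.4024; denominator = 1 − 0.0676 = 0.9324
φ_{22} = 0.4024 / 0.9324 = 0.432

0.432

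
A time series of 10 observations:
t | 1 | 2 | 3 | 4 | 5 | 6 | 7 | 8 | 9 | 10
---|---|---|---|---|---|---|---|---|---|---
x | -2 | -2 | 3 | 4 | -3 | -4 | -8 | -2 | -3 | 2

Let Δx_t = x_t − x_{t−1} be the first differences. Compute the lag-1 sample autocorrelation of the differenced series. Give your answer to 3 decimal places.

First differences Δx: 0, 5, 1, -7, -1, -4, 6, -1, 5
Mean of differences = 0.4444
Numerator Σ(Δx_t−Δx̄)(Δx_{t+1}−Δx̄) = -25.7531
Denominator Σ(Δx_t−Δx̄)² = 152.2222
r_1(Δx) = -25.7531 / 152.2222 = -0.169

-0.169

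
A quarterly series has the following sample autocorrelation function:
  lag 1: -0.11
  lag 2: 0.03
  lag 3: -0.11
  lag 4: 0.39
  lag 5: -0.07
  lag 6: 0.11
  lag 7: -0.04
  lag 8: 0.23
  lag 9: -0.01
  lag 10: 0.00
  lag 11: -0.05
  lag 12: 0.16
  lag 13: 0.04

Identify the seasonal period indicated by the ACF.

The largest autocorrelation is r_4 = 0.39, with weaker echoes at lags 8 (0.23) and 12 (0.16); the remaining lags stay at or below 0.11.
The dominant spike at lag 4 indicates a seasonal period of 4.

4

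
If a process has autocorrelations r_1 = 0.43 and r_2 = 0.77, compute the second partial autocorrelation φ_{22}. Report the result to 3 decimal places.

φ_{22} = (r_2 − r_1²) / (1 − r_1²)
r_1² = (0.43)² = 0.1849
Numerator = 0.77 − 0.1849 = 0.5851; denominator = 1 − 0.1849 = 0.8151
φ_{22} = 0.5851 / 0.8151 = 0.718

0.718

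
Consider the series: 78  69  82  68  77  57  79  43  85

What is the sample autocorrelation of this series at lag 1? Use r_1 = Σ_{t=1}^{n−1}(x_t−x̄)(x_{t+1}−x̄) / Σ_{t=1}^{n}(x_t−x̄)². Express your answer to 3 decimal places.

-0.618

Mean x̄ = (78 + 69 + 82 + 68 + 77 + 57 + 79 + 43 + 85)/9 = 70.8889
Numerator Σ_{t=1}^{8}(x_t−x̄)(x_{t+1}−x̄) = -901.4568
Denominator Σ(x_t−x̄)² = 1458.8889
r_1 = -901.4568 / 1458.8889 = -0.618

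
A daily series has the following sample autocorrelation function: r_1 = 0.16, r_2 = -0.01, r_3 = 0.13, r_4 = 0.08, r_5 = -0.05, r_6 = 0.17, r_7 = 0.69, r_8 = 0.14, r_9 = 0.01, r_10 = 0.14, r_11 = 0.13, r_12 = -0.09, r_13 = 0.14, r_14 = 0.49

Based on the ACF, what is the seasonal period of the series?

The largest autocorrelation is r_7 = 0.69, with a weaker echo at lag 14 (0.49); the remaining lags stay at or below 0.17.
The dominant spike at lag 7 indicates a seasonal period of 7.

7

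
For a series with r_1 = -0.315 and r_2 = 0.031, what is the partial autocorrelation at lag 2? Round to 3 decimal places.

φ_{22} = (r_2 − r_1²) / (1 − r_1²)
r_1² = (-0.315)² = 0.099225
Numerator = 0.031 − 0.0992 = -0.0682; denominator = 1 − 0.0992 = 0.9008
φ_{22} = -0.0682 / 0.9008 = -0.076

-0.076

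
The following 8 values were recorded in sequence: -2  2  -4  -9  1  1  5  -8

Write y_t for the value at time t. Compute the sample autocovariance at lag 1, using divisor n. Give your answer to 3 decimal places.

-3.633

Mean ȳ = (-2 + 2 − 4 − 9 + 1 + 1 + 5 − 8)/8 = -1.7500
Deviations: -0.2500, 3.7500, -2.2500, -7.2500, 2.7500, 2.7500, 6.7500, -6.2500
Σ_{t=1}^{7}(y_t−ȳ)(y_{t+1}−ȳ) = -29.0625
γ_1 = -29.0625 / 8 = -3.633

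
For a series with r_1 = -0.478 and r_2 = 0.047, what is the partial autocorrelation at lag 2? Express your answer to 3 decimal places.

φ_{22} = (r_2 − r_1²) / (1 − r_1²)
r_1² = (-0.478)² = 0.228484
Numerator = 0.047 − 0.2285 = -0.1815; denominator = 1 − 0.2285 = 0.7715
φ_{22} = -0.1815 / 0.7715 = -0.235

-0.235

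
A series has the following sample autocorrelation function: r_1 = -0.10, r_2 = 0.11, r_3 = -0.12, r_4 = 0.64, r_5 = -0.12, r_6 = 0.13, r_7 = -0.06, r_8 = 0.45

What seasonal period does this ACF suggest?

4

The largest autocorrelation is r_4 = 0.64, with a weaker echo at lag 8 (0.45); the remaining lags stay at or below 0.13.
The dominant spike at lag 4 indicates a seasonal period of 4.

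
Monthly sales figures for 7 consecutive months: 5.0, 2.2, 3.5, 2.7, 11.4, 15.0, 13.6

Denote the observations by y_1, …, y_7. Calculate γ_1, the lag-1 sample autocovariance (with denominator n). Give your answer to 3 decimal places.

15.752

Mean ȳ = (5.0 + 2.2 + 3.5 + 2.7 + 11.4 + 15.0 + 13.6)/7 = 7.6286
Deviations: -2.6286, -5.4286, -4.1286, -4.9286, 3.7714, 7.3714, 5.9714
Σ_{t=1}^{6}(y_t−ȳ)(y_{t+1}−ȳ) = 110.2606
γ_1 = 110.2606 / 7 = 15.752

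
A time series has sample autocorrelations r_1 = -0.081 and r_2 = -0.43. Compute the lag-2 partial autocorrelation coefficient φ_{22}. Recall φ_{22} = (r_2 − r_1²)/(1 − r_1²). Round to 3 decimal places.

φ_{22} = (r_2 − r_1²) / (1 − r_1²)
r_1² = (-0.081)² = 0.006561
Numerator = -0.43 − 0.0066 = -0.4366; denominator = 1 − 0.0066 = 0.9934
φ_{22} = -0.4366 / 0.9934 = -0.439

-0.439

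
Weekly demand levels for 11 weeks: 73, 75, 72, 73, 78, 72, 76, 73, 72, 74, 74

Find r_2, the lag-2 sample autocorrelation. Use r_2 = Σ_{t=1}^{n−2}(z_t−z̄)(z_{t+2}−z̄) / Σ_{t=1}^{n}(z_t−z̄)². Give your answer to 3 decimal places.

Mean z̄ = (73 + 75 + 72 + 73 + 78 + 72 + 76 + 73 + 72 + 74 + 74)/11 = 73.8182
Numerator Σ_{t=1}^{9}(z_t−z̄)(z_{t+2}−z̄) = 0.5702
Denominator Σ(z_t−z̄)² = 35.6364
r_2 = 0.5702 / 35.6364 = 0.016

0.016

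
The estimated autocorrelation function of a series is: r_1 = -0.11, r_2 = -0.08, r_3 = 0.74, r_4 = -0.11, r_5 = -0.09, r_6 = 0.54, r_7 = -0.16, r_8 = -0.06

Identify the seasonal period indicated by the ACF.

3

The largest autocorrelation is r_3 = 0.74, with a weaker echo at lag 6 (0.54); the remaining lags stay at or below -0.06.
The dominant spike at lag 3 indicates a seasonal period of 3.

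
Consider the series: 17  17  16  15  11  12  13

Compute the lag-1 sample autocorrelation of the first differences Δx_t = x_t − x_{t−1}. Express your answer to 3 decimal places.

-0.103

First differences Δx: 0, -1, -1, -4, 1, 1
Mean of differences = -0.6667
Numerator Σ(Δx_t−Δx̄)(Δx_{t+1}−Δx̄) = -1.7778
Denominator Σ(Δx_t−Δx̄)² = 17.3333
r_1(Δx) = -1.7778 / 17.3333 = -0.103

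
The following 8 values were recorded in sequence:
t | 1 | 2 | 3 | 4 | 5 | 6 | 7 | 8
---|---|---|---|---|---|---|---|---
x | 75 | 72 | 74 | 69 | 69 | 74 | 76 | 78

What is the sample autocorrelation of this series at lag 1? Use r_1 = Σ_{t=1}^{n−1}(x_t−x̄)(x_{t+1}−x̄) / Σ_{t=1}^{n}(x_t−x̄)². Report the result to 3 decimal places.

Mean x̄ = (75 + 72 + 74 + 69 + 69 + 74 + 76 + 78)/8 = 73.3750
Σ(x_t−x̄)(x_{t+1}−x̄) = (-2.2344) + (-0.8594) + (-2.7344) + (19.1406) + (-2.7344) + (1.6406) + (12.1406) = 24.3594
Denominator Σ(x_t−x̄)² = 71.8750
r_1 = 24.3594 / 71.8750 = 0.339

0.339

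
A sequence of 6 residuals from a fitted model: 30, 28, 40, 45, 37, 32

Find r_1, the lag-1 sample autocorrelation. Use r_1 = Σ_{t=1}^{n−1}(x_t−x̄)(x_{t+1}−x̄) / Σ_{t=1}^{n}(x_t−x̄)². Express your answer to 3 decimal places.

Mean x̄ = (30 + 28 + 40 + 45 + 37 + 32)/6 = 35.3333
Σ(x_t−x̄)(x_{t+1}−x̄) = (39.1111) + (-34.2222) + (45.1111) + (16.1111) + (-5.5556) = 60.5556
Denominator Σ(x_t−x̄)² = 211.3333
r_1 = 60.5556 / 211.3333 = 0.287

0.287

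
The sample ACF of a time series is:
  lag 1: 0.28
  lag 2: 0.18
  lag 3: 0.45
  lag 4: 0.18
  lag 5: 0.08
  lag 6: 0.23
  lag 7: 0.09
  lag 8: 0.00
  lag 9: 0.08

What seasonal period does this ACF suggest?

3

The largest autocorrelation is r_3 = 0.45; the remaining lags stay at or below 0.28. The elevated value at lag 1 (0.28), dropping to 0.18 at lag 2, reflects decaying short-term dependence rather than seasonality.
The dominant spike at lag 3 indicates a seasonal period of 3.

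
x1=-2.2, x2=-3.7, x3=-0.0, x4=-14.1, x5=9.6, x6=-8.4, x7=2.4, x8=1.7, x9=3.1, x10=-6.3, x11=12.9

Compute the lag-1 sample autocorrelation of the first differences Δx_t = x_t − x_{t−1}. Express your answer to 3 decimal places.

-0.734

First differences Δx: -1.5, 3.7, -14.1, 23.7, -18.0, 10.8, -0.7, 1.4, -9.4, 19.2
Mean of differences = 1.5100
Numerator Σ(Δx_t−Δx̄)(Δx_{t+1}−Δx̄) = -1213.4241
Denominator Σ(Δx_t−Δx̄)² = 1653.7290
r_1(Δx) = -1213.4241 / 1653.7290 = -0.734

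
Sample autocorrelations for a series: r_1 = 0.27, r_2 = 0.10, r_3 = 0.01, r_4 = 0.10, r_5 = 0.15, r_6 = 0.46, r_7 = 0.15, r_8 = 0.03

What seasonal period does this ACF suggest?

6

The largest autocorrelation is r_6 = 0.46; the remaining lags stay at or below 0.27. The elevated value at lag 1 (0.27), dropping to 0.10 at lag 2, reflects decaying short-term dependence rather than seasonality.
The dominant spike at lag 6 indicates a seasonal period of 6.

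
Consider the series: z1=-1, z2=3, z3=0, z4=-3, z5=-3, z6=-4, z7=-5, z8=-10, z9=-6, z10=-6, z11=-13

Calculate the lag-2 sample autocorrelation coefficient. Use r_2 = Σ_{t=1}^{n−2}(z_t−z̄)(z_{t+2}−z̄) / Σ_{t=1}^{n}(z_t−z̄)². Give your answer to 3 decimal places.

Mean z̄ = (-1 + 3 + 0 − 3 − 3 − 4 − 5 − 10 − 6 − 6 − 13)/11 = -4.3636
Numerator Σ_{t=1}^{9}(z_t−z̄)(z_{t+2}−z̄) = 52.6446
Denominator Σ(z_t−z̄)² = 200.5455
r_2 = 52.6446 / 200.5455 = 0.263

0.263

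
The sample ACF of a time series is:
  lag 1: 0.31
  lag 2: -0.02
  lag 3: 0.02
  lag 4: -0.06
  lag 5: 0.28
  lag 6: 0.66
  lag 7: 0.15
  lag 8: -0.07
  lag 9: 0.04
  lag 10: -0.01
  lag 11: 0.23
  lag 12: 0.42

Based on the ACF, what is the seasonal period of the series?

6

The largest autocorrelation is r_6 = 0.66, with a weaker echo at lag 12 (0.42); the remaining lags stay at or below 0.31.
The dominant spike at lag 6 indicates a seasonal period of 6.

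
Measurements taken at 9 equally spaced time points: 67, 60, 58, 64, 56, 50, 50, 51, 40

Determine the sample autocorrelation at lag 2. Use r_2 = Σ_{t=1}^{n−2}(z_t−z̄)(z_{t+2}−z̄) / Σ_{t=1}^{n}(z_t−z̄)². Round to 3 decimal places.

0.234

Mean z̄ = (67 + 60 + 58 + 64 + 56 + 50 + 50 + 51 + 40)/9 = 55.1111
Σ(z_t−z̄)(z_{t+2}−z̄) = (34.3457) + (43.4568) + (2.5679) + (-45.4321) + (-4.5432) + (21.0123) + (77.2346) = 128.6420
Denominator Σ(z_t−z̄)² = 550.8889
r_2 = 128.6420 / 550.8889 = 0.234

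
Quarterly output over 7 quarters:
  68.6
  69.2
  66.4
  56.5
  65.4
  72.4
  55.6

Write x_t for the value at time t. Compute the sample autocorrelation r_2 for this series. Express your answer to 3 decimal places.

-0.394

Mean x̄ = (68.6 + 69.2 + 66.4 + 56.5 + 65.4 + 72.4 + 55.6)/7 = 64.8714
Deviations from mean: 3.7286, 4.3286, 1.5286, -8.3714, 0.5286, 7.5286, -9.2714
Numerator Σ_{t=1}^{5}(x_t−x̄)(x_{t+2}−x̄) = -97.6545
Denominator Σ(x_t−x̄)² = 247.9743
r_2 = -97.6545 / 247.9743 = -0.394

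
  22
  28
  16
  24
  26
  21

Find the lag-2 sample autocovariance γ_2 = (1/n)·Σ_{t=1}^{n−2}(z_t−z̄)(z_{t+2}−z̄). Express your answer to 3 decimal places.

-2.009

Mean z̄ = (22 + 28 + 16 + 24 + 26 + 21)/6 = 22.8333
Σ_{t=1}^{4}(z_t−z̄)(z_{t+2}−z̄) = -12.0556
γ_2 = -12.0556 / 6 = -2.009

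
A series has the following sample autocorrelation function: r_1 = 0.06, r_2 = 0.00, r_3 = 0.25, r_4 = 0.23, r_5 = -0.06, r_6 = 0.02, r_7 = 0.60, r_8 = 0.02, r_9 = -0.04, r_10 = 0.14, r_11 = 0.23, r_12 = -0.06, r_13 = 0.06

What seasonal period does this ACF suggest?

7

The largest autocorrelation is r_7 = 0.60; the remaining lags stay at or below 0.25.
The dominant spike at lag 7 indicates a seasonal period of 7.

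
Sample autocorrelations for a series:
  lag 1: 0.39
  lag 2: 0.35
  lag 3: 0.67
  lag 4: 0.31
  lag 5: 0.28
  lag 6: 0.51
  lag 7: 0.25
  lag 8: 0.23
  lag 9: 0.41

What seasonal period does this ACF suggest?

3

The largest autocorrelation is r_3 = 0.67, with weaker echoes at lags 6 (0.51) and 9 (0.41); the remaining lags stay at or below 0.39. The elevated value at lag 1 (0.39), dropping to 0.35 at lag 2, reflects decaying short-term dependence rather than seasonality.
The dominant spike at lag 3 indicates a seasonal period of 3.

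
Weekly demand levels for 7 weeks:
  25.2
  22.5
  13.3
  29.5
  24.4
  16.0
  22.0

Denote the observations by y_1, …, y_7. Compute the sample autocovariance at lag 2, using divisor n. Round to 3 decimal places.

-12.833

Mean ȳ = (25.2 + 22.5 + 13.3 + 29.5 + 24.4 + 16.0 + 22.0)/7 = 21.8429
Σ_{t=1}^{5}(y_t−ȳ)(y_{t+2}−ȳ) = -89.8308
γ_2 = -89.8308 / 7 = -12.833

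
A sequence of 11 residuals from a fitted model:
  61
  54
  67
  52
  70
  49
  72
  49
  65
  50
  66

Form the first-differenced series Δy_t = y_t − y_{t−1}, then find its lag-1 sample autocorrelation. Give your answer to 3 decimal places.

-0.931

First differences Δy: -7, 13, -15, 18, -21, 23, -23, 16, -15, 16
Mean of differences = 0.5000
Numerator Σ(Δy_t−Δȳ)(Δy_{t+1}−Δȳ) = -2792.2500
Denominator Σ(Δy_t−Δȳ)² = 3000.5000
r_1(Δy) = -2792.2500 / 3000.5000 = -0.931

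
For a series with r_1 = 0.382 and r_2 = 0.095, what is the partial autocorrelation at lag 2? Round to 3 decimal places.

φ_{22} = (r_2 − r_1²) / (1 − r_1²)
r_1² = (0.382)² = 0.145924
Numerator = 0.095 − 0.1459 = -0.0509; denominator = 1 − 0.1459 = 0.8541
φ_{22} = -0.0509 / 0.8541 = -0.060

-0.060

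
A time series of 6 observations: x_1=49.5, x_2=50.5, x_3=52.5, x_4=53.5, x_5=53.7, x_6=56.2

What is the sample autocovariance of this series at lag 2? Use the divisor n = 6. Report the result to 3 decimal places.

0.251

Mean x̄ = (49.5 + 50.5 + 52.5 + 53.5 + 53.7 + 56.2)/6 = 52.6500
Deviations: -3.1500, -2.1500, -0.1500, 0.8500, 1.0500, 3.5500
Σ_{t=1}^{4}(x_t−x̄)(x_{t+2}−x̄) = 1.5050
γ_2 = 1.5050 / 6 = 0.251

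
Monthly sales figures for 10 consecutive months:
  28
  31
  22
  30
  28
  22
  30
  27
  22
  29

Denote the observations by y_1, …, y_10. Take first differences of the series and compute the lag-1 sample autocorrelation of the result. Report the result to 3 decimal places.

-0.569

First differences Δy: 3, -9, 8, -2, -6, 8, -3, -5, 7
Mean of differences = 0.1111
Numerator Σ(Δy_t−Δȳ)(Δy_{t+1}−Δȳ) = -194.0123
Denominator Σ(Δy_t−Δȳ)² = 340.8889
r_1(Δy) = -194.0123 / 340.8889 = -0.569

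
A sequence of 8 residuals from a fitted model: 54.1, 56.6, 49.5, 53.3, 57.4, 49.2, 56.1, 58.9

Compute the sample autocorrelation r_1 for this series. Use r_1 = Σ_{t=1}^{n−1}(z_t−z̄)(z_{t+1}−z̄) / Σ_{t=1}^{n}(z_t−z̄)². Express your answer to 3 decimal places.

Mean z̄ = (54.1 + 56.6 + 49.5 + 53.3 + 57.4 + 49.2 + 56.1 + 58.9)/8 = 54.3875
Deviations from mean: -0.2875, 2.2125, -4.8875, -1.0875, 3.0125, -5.1875, 1.7125, 4.5125
Σ(z_t−z̄)(z_{t+1}−z̄) = (-0.6361) + (-10.8136) + (5.3152) + (-3.2761) + (-15.6273) + (-8.8836) + (7.7277) = -26.1939
Denominator Σ(z_t−z̄)² = 89.3288
r_1 = -26.1939 / 89.3288 = -0.293

-0.293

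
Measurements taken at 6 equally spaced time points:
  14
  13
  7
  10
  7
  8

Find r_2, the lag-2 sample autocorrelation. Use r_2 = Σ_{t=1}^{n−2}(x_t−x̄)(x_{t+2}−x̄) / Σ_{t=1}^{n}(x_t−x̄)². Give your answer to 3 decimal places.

-0.076

Mean x̄ = (14 + 13 + 7 + 10 + 7 + 8)/6 = 9.8333
Numerator Σ_{t=1}^{4}(x_t−x̄)(x_{t+2}−x̄) = -3.5556
Denominator Σ(x_t−x̄)² = 46.8333
r_2 = -3.5556 / 46.8333 = -0.076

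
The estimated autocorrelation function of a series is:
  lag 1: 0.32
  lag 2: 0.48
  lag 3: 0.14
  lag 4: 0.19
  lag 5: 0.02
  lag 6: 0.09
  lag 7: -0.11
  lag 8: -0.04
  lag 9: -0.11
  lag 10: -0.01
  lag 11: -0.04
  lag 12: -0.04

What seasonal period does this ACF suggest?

The largest autocorrelation is r_2 = 0.48; the remaining lags stay at or below 0.32.
The dominant spike at lag 2 indicates a seasonal period of 2.

2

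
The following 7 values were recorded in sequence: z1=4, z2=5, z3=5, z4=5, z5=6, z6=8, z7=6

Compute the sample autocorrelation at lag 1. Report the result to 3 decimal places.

0.349

Mean z̄ = (4 + 5 + 5 + 5 + 6 + 8 + 6)/7 = 5.5714
Deviations from mean: -1.5714, -0.5714, -0.5714, -0.5714, 0.4286, 2.4286, 0.4286
Σ(z_t−z̄)(z_{t+1}−z̄) = (0.8980) + (0.3265) + (0.3265) + (-0.2449) + (1.0408) + (1.0408) = 3.3878
Denominator Σ(z_t−z̄)² = 9.7143
r_1 = 3.3878 / 9.7143 = 0.349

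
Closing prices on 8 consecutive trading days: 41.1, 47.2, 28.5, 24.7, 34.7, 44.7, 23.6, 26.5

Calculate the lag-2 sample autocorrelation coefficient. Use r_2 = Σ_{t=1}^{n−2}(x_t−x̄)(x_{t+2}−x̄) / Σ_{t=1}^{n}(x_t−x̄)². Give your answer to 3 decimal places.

Mean x̄ = (41.1 + 47.2 + 28.5 + 24.7 + 34.7 + 44.7 + 23.6 + 26.5)/8 = 33.8750
Deviations from mean: 7.2250, 13.3250, -5.3750, -9.1750, 0.8250, 10.8250, -10.2750, -7.3750
Σ(x_t−x̄)(x_{t+2}−x̄) = (-38.8344) + (-122.2569) + (-4.4344) + (-99.3194) + (-8.4769) + (-79.8344) = -353.1563
Denominator Σ(x_t−x̄)² = 620.6550
r_2 = -353.1563 / 620.6550 = -0.569

-0.569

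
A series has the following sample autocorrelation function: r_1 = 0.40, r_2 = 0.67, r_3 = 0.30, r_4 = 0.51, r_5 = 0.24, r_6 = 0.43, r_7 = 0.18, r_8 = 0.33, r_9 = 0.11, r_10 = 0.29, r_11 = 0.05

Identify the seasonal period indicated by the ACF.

2

The largest autocorrelation is r_2 = 0.67, with weaker echoes at lags 4 (0.51) and 6 (0.43); the remaining lags stay at or below 0.40.
The dominant spike at lag 2 indicates a seasonal period of 2.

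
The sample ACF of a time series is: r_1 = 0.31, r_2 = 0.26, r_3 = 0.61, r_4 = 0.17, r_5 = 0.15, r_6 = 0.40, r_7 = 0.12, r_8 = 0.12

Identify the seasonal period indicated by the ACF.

The largest autocorrelation is r_3 = 0.61, with a weaker echo at lag 6 (0.40); the remaining lags stay at or below 0.31. The elevated value at lag 1 (0.31), dropping to 0.26 at lag 2, reflects decaying short-term dependence rather than seasonality.
The dominant spike at lag 3 indicates a seasonal period of 3.

3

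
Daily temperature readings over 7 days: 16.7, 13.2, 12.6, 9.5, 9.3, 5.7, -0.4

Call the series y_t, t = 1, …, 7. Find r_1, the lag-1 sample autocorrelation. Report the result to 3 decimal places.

Mean ȳ = (16.7 + 13.2 + 12.6 + 9.5 + 9.3 + 5.7 − 0.4)/7 = 9.5143
Deviations from mean: 7.1857, 3.6857, 3.0857, -0.0143, -0.2143, -3.8143, -9.9143
Numerator Σ_{t=1}^{6}(y_t−ȳ)(y_{t+1}−ȳ) = 76.4498
Denominator Σ(y_t−ȳ)² = 187.6286
r_1 = 76.4498 / 187.6286 = 0.407

0.407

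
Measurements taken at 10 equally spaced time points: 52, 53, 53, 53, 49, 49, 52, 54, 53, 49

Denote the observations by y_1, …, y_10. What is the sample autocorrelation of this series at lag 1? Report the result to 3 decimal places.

Mean ȳ = (52 + 53 + 53 + 53 + 49 + 49 + 52 + 54 + 53 + 49)/10 = 51.7000
Numerator Σ_{t=1}^{9}(y_t−ȳ)(y_{t+1}−ȳ) = 6.9100
Denominator Σ(y_t−ȳ)² = 34.1000
r_1 = 6.9100 / 34.1000 = 0.203

0.203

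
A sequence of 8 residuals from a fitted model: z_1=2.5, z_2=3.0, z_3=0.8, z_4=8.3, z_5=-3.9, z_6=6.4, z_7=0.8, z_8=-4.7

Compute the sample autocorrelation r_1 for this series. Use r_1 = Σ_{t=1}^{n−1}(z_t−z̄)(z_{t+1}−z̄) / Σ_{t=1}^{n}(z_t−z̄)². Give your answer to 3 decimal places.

Mean z̄ = (2.5 + 3.0 + 0.8 + 8.3 − 3.9 + 6.4 + 0.8 − 4.7)/8 = 1.6500
Σ(z_t−z̄)(z_{t+1}−z̄) = (1.1475) + (-1.1475) + (-5.6525) + (-36.9075) + (-26.3625) + (-4.0375) + (5.3975) = -67.5625
Denominator Σ(z_t−z̄)² = 141.9000
r_1 = -67.5625 / 141.9000 = -0.476

-0.476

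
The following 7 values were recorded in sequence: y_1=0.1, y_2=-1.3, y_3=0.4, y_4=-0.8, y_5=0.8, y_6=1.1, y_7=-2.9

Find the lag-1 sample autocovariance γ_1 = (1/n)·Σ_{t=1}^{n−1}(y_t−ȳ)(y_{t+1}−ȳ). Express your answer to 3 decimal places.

Mean ȳ = (0.1 − 1.3 + 0.4 − 0.8 + 0.8 + 1.1 − 2.9)/7 = -0.3714
Deviations: 0.4714, -0.9286, 0.7714, -0.4286, 1.1714, 1.4714, -2.5286
Σ_{t=1}^{6}(y_t−ȳ)(y_{t+1}−ȳ) = -3.9837
γ_1 = -3.9837 / 7 = -0.569

-0.569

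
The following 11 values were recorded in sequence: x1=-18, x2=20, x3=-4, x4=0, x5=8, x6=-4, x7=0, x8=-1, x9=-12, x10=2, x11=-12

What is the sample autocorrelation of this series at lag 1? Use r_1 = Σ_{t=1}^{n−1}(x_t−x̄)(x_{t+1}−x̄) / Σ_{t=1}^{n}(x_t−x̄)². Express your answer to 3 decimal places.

-0.461

Mean x̄ = (-18 + 20 − 4 + 0 + 8 − 4 + 0 − 1 − 12 + 2 − 12)/11 = -1.9091
Numerator Σ_{t=1}^{10}(x_t−x̄)(x_{t+1}−x̄) = -494.4628
Denominator Σ(x_t−x̄)² = 1072.9091
r_1 = -494.4628 / 1072.9091 = -0.461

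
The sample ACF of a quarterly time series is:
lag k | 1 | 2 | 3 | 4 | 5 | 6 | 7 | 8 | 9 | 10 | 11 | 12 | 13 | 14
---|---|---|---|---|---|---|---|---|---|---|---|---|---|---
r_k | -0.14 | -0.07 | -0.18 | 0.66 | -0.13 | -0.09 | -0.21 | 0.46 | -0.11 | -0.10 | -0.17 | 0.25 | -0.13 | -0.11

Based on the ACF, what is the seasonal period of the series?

The largest autocorrelation is r_4 = 0.66, with weaker echoes at lags 8 (0.46) and 12 (0.25); the remaining lags stay at or below -0.07.
The dominant spike at lag 4 indicates a seasonal period of 4.

4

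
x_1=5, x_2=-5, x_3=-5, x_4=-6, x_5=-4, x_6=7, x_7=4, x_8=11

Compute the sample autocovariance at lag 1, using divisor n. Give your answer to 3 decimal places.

13.139

Mean x̄ = (5 − 5 − 5 − 6 − 4 + 7 + 4 + 11)/8 = 0.8750
Deviations: 4.1250, -5.8750, -5.8750, -6.8750, -4.8750, 6.1250, 3.1250, 10.1250
Σ_{t=1}^{7}(x_t−x̄)(x_{t+1}−x̄) = 105.1094
γ_1 = 105.1094 / 8 = 13.139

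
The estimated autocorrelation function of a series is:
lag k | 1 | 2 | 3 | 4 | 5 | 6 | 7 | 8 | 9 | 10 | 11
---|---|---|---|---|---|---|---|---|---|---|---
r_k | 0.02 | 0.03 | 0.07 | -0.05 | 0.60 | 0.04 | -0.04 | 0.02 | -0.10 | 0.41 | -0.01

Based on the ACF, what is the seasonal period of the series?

The largest autocorrelation is r_5 = 0.60, with a weaker echo at lag 10 (0.41); the remaining lags stay at or below 0.07.
The dominant spike at lag 5 indicates a seasonal period of 5.

5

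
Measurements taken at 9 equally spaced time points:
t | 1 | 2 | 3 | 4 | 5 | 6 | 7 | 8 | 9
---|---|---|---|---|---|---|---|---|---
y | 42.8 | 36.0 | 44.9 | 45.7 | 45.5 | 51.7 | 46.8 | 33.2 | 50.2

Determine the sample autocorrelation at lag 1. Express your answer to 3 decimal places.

Mean ȳ = (42.8 + 36.0 + 44.9 + 45.7 + 45.5 + 51.7 + 46.8 + 33.2 + 50.2)/9 = 44.0889
Numerator Σ_{t=1}^{8}(y_t−ȳ)(y_{t+1}−ȳ) = -57.2446
Denominator Σ(y_t−ȳ)² = 293.5289
r_1 = -57.2446 / 293.5289 = -0.195

-0.195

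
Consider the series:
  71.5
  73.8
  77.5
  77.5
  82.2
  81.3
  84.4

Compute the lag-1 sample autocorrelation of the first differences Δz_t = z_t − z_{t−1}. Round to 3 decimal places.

First differences Δz: 2.3, 3.7, 0.0, 4.7, -0.9, 3.1
Mean of differences = 2.1500
Numerator Σ(Δz_t−Δz̄)(Δz_{t+1}−Δz̄) = -19.2575
Denominator Σ(Δz_t−Δz̄)² = 23.7550
r_1(Δz) = -19.2575 / 23.7550 = -0.811

-0.811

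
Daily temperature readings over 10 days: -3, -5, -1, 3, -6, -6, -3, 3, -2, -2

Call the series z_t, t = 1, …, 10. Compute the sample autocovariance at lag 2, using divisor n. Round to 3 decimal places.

-5.568

Mean z̄ = (-3 − 5 − 1 + 3 − 6 − 6 − 3 + 3 − 2 − 2)/10 = -2.2000
Σ_{t=1}^{8}(z_t−z̄)(z_{t+2}−z̄) = -55.6800
γ_2 = -55.6800 / 10 = -5.568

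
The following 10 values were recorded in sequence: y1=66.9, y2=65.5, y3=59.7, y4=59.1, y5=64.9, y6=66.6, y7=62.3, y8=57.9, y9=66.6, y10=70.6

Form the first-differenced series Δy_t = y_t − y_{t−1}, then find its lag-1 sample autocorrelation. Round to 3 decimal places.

0.127

First differences Δy: -1.4, -5.8, -0.6, 5.8, 1.7, -4.3, -4.4, 8.7, 4.0
Mean of differences = 0.4111
Numerator Σ(Δy_t−Δȳ)(Δy_{t+1}−Δȳ) = 25.4888
Denominator Σ(Δy_t−Δȳ)² = 200.5089
r_1(Δy) = 25.4888 / 200.5089 = 0.127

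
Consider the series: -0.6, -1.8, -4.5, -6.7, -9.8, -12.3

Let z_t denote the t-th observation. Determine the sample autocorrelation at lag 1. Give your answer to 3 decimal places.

0.525

Mean z̄ = (-0.6 − 1.8 − 4.5 − 6.7 − 9.8 − 12.3)/6 = -5.9500
Deviations from mean: 5.3500, 4.1500, 1.4500, -0.7500, -3.8500, -6.3500
Numerator Σ_{t=1}^{5}(z_t−z̄)(z_{t+1}−z̄) = 54.4675
Denominator Σ(z_t−z̄)² = 103.6550
r_1 = 54.4675 / 103.6550 = 0.525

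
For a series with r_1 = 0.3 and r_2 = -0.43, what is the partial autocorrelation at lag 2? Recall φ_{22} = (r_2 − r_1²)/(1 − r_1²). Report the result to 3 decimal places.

-0.571

φ_{22} = (r_2 − r_1²) / (1 − r_1²)
r_1² = (0.3)² = 0.09
Numerator = -0.43 − 0.0900 = -0.5200; denominator = 1 − 0.0900 = 0.9100
φ_{22} = -0.5200 / 0.9100 = -0.571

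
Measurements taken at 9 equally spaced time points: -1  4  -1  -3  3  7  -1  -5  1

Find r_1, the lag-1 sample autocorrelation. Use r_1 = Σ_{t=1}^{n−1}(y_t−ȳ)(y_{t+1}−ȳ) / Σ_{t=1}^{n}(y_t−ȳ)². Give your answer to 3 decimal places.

Mean ȳ = (-1 + 4 − 1 − 3 + 3 + 7 − 1 − 5 + 1)/9 = 0.4444
Numerator Σ_{t=1}^{8}(y_t−ȳ)(y_{t+1}−ȳ) = -1.9753
Denominator Σ(y_t−ȳ)² = 110.2222
r_1 = -1.9753 / 110.2222 = -0.018

-0.018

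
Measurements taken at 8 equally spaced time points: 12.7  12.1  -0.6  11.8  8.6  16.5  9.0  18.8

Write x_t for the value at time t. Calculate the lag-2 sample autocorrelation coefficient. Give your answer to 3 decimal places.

Mean x̄ = (12.7 + 12.1 − 0.6 + 11.8 + 8.6 + 16.5 + 9.0 + 18.8)/8 = 11.1125
Σ(x_t−x̄)(x_{t+2}−x̄) = (-18.5936) + (0.6789) + (29.4277) + (3.7039) + (5.3077) + (41.4164) = 61.9409
Denominator Σ(x_t−x̄)² = 240.0488
r_2 = 61.9409 / 240.0488 = 0.258

0.258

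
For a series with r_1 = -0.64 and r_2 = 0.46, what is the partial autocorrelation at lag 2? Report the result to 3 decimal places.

φ_{22} = (r_2 − r_1²) / (1 − r_1²)
r_1² = (-0.64)² = 0.4096
Numerator = 0.46 − 0.4096 = 0.0504; denominator = 1 − 0.4096 = 0.5904
φ_{22} = 0.0504 / 0.5904 = 0.085

0.085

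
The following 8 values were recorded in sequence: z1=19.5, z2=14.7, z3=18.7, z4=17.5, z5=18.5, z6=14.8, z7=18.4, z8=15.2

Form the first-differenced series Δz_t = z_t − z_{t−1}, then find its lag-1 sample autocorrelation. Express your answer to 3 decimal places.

-0.685

First differences Δz: -4.8, 4.0, -1.2, 1.0, -3.7, 3.6, -3.2
Mean of differences = -0.6143
Numerator Σ(Δz_t−Δz̄)(Δz_{t+1}−Δz̄) = -51.8445
Denominator Σ(Δz_t−Δz̄)² = 75.7286
r_1(Δz) = -51.8445 / 75.7286 = -0.685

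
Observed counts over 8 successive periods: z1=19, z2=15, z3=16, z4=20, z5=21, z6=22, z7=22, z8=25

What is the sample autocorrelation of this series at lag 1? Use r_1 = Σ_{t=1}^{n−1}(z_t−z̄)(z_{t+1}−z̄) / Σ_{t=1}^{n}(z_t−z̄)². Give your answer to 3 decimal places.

Mean z̄ = (19 + 15 + 16 + 20 + 21 + 22 + 22 + 25)/8 = 20.0000
Σ(z_t−z̄)(z_{t+1}−z̄) = (5.0000) + (20.0000) + (0.0000) + (0.0000) + (2.0000) + (4.0000) + (10.0000) = 41.0000
Denominator Σ(z_t−z̄)² = 76.0000
r_1 = 41.0000 / 76.0000 = 0.539

0.539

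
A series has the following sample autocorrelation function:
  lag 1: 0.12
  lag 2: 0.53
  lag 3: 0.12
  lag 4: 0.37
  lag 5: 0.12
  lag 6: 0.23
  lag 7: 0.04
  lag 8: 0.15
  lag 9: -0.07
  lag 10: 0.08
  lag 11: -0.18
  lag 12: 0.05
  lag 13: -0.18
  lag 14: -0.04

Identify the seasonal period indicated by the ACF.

2

The largest autocorrelation is r_2 = 0.53, with weaker echoes at lags 4 (0.37), 6 (0.23) and 8 (0.15); the remaining lags stay at or below 0.12.
The dominant spike at lag 2 indicates a seasonal period of 2.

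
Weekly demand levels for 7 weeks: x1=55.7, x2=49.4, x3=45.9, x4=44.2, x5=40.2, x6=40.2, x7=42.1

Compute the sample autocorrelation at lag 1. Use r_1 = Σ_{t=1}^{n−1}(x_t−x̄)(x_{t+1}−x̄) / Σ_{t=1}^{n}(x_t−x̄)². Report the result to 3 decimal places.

0.492

Mean x̄ = (55.7 + 49.4 + 45.9 + 44.2 + 40.2 + 40.2 + 42.1)/7 = 45.3857
Σ(x_t−x̄)(x_{t+1}−x̄) = (41.4045) + (2.0645) + (-0.6098) + (6.1488) + (26.8916) + (17.0388) = 92.9384
Denominator Σ(x_t−x̄)² = 188.7486
r_1 = 92.9384 / 188.7486 = 0.492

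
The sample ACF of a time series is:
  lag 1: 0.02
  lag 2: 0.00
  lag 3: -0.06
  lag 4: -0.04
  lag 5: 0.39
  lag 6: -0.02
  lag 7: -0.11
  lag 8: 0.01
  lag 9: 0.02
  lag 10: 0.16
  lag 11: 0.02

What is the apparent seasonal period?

5

The largest autocorrelation is r_5 = 0.39, with a weaker echo at lag 10 (0.16); the remaining lags stay at or below 0.02.
The dominant spike at lag 5 indicates a seasonal period of 5.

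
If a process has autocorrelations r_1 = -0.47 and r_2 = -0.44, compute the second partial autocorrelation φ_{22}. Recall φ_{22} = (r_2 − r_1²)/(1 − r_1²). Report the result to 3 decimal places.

φ_{22} = (r_2 − r_1²) / (1 − r_1²)
r_1² = (-0.47)² = 0.2209
Numerator = -0.44 − 0.2209 = -0.6609; denominator = 1 − 0.2209 = 0.7791
φ_{22} = -0.6609 / 0.7791 = -0.848

-0.848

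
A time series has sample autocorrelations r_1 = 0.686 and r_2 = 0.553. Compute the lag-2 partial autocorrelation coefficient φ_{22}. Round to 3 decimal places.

0.156

φ_{22} = (r_2 − r_1²) / (1 − r_1²)
r_1² = (0.686)² = 0.470596
Numerator = 0.553 − 0.4706 = 0.0824; denominator = 1 − 0.4706 = 0.5294
φ_{22} = 0.0824 / 0.5294 = 0.156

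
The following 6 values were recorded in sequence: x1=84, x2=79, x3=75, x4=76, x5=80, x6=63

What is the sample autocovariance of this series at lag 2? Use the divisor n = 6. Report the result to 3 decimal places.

Mean x̄ = (84 + 79 + 75 + 76 + 80 + 63)/6 = 76.1667
Deviations: 7.8333, 2.8333, -1.1667, -0.1667, 3.8333, -13.1667
Σ_{t=1}^{4}(x_t−x̄)(x_{t+2}−x̄) = -11.8889
γ_2 = -11.8889 / 6 = -1.981

-1.981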